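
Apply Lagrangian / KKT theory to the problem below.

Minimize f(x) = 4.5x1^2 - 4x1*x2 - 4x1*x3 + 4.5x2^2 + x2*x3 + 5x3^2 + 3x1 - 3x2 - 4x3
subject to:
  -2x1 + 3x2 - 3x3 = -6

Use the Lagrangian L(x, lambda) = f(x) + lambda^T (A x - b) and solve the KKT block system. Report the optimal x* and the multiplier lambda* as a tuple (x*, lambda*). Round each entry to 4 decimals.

Form the Lagrangian:
  L(x, lambda) = (1/2) x^T Q x + c^T x + lambda^T (A x - b)
Stationarity (grad_x L = 0): Q x + c + A^T lambda = 0.
Primal feasibility: A x = b.

This gives the KKT block system:
  [ Q   A^T ] [ x     ]   [-c ]
  [ A    0  ] [ lambda ] = [ b ]

Solving the linear system:
  x*      = (0.6218, -0.2603, 1.3252)
  lambda* = (2.1682)
  f(x*)   = 5.1773

x* = (0.6218, -0.2603, 1.3252), lambda* = (2.1682)


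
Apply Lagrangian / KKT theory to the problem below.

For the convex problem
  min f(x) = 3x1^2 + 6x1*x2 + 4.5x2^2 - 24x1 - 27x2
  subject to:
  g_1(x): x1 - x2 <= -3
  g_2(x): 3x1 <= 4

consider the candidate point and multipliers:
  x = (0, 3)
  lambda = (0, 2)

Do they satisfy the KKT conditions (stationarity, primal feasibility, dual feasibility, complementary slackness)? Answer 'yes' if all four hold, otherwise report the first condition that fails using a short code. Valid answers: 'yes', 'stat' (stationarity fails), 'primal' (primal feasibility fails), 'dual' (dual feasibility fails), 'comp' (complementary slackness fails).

Gradient of f: grad f(x) = Q x + c = (-6, 0)
Constraint values g_i(x) = a_i^T x - b_i:
  g_1((0, 3)) = 0
  g_2((0, 3)) = -4
Stationarity residual: grad f(x) + sum_i lambda_i a_i = (0, 0)
  -> stationarity OK
Primal feasibility (all g_i <= 0): OK
Dual feasibility (all lambda_i >= 0): OK
Complementary slackness (lambda_i * g_i(x) = 0 for all i): FAILS

Verdict: the first failing condition is complementary_slackness -> comp.

comp


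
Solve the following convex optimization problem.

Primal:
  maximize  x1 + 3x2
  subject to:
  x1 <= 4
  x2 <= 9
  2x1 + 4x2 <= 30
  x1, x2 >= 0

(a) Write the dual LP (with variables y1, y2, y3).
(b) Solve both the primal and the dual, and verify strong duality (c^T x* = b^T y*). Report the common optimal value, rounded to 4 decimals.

The standard primal-dual pair for 'max c^T x s.t. A x <= b, x >= 0' is:
  Dual:  min b^T y  s.t.  A^T y >= c,  y >= 0.

So the dual LP is:
  minimize  4y1 + 9y2 + 30y3
  subject to:
    y1 + 2y3 >= 1
    y2 + 4y3 >= 3
    y1, y2, y3 >= 0

Solving the primal: x* = (0, 7.5).
  primal value c^T x* = 22.5.
Solving the dual: y* = (0, 0, 0.75).
  dual value b^T y* = 22.5.
Strong duality: c^T x* = b^T y*. Confirmed.

22.5


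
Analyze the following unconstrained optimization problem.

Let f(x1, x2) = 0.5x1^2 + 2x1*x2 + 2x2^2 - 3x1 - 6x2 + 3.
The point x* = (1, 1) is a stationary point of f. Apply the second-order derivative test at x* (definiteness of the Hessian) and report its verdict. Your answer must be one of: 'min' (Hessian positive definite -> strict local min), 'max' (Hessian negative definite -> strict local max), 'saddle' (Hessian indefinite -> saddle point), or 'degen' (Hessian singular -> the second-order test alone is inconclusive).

Compute the Hessian H = grad^2 f:
  H = [[1, 2], [2, 4]]
Verify stationarity: grad f(x*) = H x* + g = (0, 0).
Eigenvalues of H: 0, 5.
H has a zero eigenvalue (singular; positive semidefinite but not definite), so H is neither positive definite, negative definite, nor indefinite. The second-order test alone is inconclusive -> degen.
(Indeed, f is constant along the null direction of H through x*, so x* is not a strict local extremum.)

degen


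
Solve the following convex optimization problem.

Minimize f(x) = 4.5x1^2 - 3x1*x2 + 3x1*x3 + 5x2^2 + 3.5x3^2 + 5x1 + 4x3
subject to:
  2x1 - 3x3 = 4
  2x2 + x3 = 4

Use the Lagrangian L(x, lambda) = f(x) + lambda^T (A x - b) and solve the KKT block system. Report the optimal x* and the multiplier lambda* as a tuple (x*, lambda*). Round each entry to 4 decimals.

Form the Lagrangian:
  L(x, lambda) = (1/2) x^T Q x + c^T x + lambda^T (A x - b)
Stationarity (grad_x L = 0): Q x + c + A^T lambda = 0.
Primal feasibility: A x = b.

This gives the KKT block system:
  [ Q   A^T ] [ x     ]   [-c ]
  [ A    0  ] [ lambda ] = [ b ]

Solving the linear system:
  x*      = (1.0116, 2.3295, -0.659)
  lambda* = (-2.5694, -10.1301)
  f(x*)   = 26.6098

x* = (1.0116, 2.3295, -0.659), lambda* = (-2.5694, -10.1301)


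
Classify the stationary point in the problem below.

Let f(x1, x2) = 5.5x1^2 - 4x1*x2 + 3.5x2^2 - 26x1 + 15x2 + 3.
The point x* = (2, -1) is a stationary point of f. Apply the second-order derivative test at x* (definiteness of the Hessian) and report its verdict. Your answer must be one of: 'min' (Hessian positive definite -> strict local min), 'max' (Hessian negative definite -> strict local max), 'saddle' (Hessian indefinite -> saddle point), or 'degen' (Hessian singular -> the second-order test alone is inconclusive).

Compute the Hessian H = grad^2 f:
  H = [[11, -4], [-4, 7]]
Verify stationarity: grad f(x*) = H x* + g = (0, 0).
Eigenvalues of H: 4.5279, 13.4721.
Both eigenvalues > 0, so H is positive definite -> x* is a strict local min.

min


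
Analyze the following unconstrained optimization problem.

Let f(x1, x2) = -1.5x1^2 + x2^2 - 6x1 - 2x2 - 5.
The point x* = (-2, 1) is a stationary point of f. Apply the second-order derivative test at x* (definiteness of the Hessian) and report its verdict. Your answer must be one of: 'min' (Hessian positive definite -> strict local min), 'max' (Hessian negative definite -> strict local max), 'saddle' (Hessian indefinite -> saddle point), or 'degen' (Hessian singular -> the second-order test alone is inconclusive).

Compute the Hessian H = grad^2 f:
  H = [[-3, 0], [0, 2]]
Verify stationarity: grad f(x*) = H x* + g = (0, 0).
Eigenvalues of H: -3, 2.
Eigenvalues have mixed signs, so H is indefinite -> x* is a saddle point.

saddle


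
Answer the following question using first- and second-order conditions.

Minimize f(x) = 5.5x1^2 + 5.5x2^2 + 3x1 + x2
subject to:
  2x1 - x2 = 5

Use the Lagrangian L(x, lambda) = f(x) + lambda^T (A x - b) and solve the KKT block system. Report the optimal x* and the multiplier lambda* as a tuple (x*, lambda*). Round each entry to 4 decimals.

Form the Lagrangian:
  L(x, lambda) = (1/2) x^T Q x + c^T x + lambda^T (A x - b)
Stationarity (grad_x L = 0): Q x + c + A^T lambda = 0.
Primal feasibility: A x = b.

This gives the KKT block system:
  [ Q   A^T ] [ x     ]   [-c ]
  [ A    0  ] [ lambda ] = [ b ]

Solving the linear system:
  x*      = (1.9091, -1.1818)
  lambda* = (-12)
  f(x*)   = 32.2727

x* = (1.9091, -1.1818), lambda* = (-12)


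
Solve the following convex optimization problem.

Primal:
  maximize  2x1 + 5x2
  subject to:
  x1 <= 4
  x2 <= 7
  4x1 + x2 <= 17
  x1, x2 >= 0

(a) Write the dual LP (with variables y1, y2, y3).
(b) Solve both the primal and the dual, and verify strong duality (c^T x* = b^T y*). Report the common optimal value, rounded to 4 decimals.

The standard primal-dual pair for 'max c^T x s.t. A x <= b, x >= 0' is:
  Dual:  min b^T y  s.t.  A^T y >= c,  y >= 0.

So the dual LP is:
  minimize  4y1 + 7y2 + 17y3
  subject to:
    y1 + 4y3 >= 2
    y2 + y3 >= 5
    y1, y2, y3 >= 0

Solving the primal: x* = (2.5, 7).
  primal value c^T x* = 40.
Solving the dual: y* = (0, 4.5, 0.5).
  dual value b^T y* = 40.
Strong duality: c^T x* = b^T y*. Confirmed.

40


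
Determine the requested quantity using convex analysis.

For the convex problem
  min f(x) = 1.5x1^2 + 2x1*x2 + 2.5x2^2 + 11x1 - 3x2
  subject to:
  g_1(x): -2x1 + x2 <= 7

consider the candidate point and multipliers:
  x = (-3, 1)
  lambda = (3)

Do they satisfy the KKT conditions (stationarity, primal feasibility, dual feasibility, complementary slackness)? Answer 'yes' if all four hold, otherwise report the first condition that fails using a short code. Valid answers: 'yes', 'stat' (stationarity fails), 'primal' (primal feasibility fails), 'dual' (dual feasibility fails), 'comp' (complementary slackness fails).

Gradient of f: grad f(x) = Q x + c = (4, -4)
Constraint values g_i(x) = a_i^T x - b_i:
  g_1((-3, 1)) = 0
Stationarity residual: grad f(x) + sum_i lambda_i a_i = (-2, -1)
  -> stationarity FAILS
Primal feasibility (all g_i <= 0): OK
Dual feasibility (all lambda_i >= 0): OK
Complementary slackness (lambda_i * g_i(x) = 0 for all i): OK

Verdict: the first failing condition is stationarity -> stat.

stat


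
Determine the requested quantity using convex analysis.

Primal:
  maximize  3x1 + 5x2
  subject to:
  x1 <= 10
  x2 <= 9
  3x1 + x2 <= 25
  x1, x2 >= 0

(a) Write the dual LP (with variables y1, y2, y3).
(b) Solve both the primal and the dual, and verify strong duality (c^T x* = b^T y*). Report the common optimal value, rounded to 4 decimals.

The standard primal-dual pair for 'max c^T x s.t. A x <= b, x >= 0' is:
  Dual:  min b^T y  s.t.  A^T y >= c,  y >= 0.

So the dual LP is:
  minimize  10y1 + 9y2 + 25y3
  subject to:
    y1 + 3y3 >= 3
    y2 + y3 >= 5
    y1, y2, y3 >= 0

Solving the primal: x* = (5.3333, 9).
  primal value c^T x* = 61.
Solving the dual: y* = (0, 4, 1).
  dual value b^T y* = 61.
Strong duality: c^T x* = b^T y*. Confirmed.

61


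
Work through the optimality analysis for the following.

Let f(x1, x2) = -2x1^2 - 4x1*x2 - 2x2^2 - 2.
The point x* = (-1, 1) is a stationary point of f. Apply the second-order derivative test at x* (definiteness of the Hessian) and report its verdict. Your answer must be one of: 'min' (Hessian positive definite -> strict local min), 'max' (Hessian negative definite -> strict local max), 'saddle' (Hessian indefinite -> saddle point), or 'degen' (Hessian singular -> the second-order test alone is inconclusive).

Compute the Hessian H = grad^2 f:
  H = [[-4, -4], [-4, -4]]
Verify stationarity: grad f(x*) = H x* + g = (0, 0).
Eigenvalues of H: -8, 0.
H has a zero eigenvalue (singular; negative semidefinite but not definite), so H is neither positive definite, negative definite, nor indefinite. The second-order test alone is inconclusive -> degen.
(Indeed, f is constant along the null direction of H through x*, so x* is not a strict local extremum.)

degen


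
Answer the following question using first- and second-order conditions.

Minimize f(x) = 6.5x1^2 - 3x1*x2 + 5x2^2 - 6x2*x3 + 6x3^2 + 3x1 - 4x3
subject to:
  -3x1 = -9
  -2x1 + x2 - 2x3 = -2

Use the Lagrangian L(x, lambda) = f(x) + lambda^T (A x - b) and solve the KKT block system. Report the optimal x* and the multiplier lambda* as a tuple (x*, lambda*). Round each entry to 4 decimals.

Form the Lagrangian:
  L(x, lambda) = (1/2) x^T Q x + c^T x + lambda^T (A x - b)
Stationarity (grad_x L = 0): Q x + c + A^T lambda = 0.
Primal feasibility: A x = b.

This gives the KKT block system:
  [ Q   A^T ] [ x     ]   [-c ]
  [ A    0  ] [ lambda ] = [ b ]

Solving the linear system:
  x*      = (3, 1.5714, -1.2143)
  lambda* = (21.7619, -14)
  f(x*)   = 90.8571

x* = (3, 1.5714, -1.2143), lambda* = (21.7619, -14)


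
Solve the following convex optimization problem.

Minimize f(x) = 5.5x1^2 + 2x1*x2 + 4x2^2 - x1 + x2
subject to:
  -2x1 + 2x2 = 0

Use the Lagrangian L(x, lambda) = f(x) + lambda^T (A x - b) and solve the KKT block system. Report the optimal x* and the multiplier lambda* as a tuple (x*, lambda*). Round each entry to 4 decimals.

Form the Lagrangian:
  L(x, lambda) = (1/2) x^T Q x + c^T x + lambda^T (A x - b)
Stationarity (grad_x L = 0): Q x + c + A^T lambda = 0.
Primal feasibility: A x = b.

This gives the KKT block system:
  [ Q   A^T ] [ x     ]   [-c ]
  [ A    0  ] [ lambda ] = [ b ]

Solving the linear system:
  x*      = (0, 0)
  lambda* = (-0.5)
  f(x*)   = 0

x* = (0, 0), lambda* = (-0.5)


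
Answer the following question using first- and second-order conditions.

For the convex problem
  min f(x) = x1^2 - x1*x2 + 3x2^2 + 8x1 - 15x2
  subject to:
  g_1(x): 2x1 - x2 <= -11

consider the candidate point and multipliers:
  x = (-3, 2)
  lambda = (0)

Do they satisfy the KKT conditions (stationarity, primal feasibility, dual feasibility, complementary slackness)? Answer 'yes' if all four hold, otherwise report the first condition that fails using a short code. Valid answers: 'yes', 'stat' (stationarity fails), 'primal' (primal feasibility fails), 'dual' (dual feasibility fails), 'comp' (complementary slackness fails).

Gradient of f: grad f(x) = Q x + c = (0, 0)
Constraint values g_i(x) = a_i^T x - b_i:
  g_1((-3, 2)) = 3
Stationarity residual: grad f(x) + sum_i lambda_i a_i = (0, 0)
  -> stationarity OK
Primal feasibility (all g_i <= 0): FAILS
Dual feasibility (all lambda_i >= 0): OK
Complementary slackness (lambda_i * g_i(x) = 0 for all i): OK

Verdict: the first failing condition is primal_feasibility -> primal.

primal


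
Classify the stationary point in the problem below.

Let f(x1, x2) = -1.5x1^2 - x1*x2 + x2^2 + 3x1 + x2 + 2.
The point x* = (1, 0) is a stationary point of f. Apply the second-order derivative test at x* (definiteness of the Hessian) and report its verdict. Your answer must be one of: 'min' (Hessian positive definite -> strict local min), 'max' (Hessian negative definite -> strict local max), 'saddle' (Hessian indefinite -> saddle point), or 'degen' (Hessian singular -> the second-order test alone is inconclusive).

Compute the Hessian H = grad^2 f:
  H = [[-3, -1], [-1, 2]]
Verify stationarity: grad f(x*) = H x* + g = (0, 0).
Eigenvalues of H: -3.1926, 2.1926.
Eigenvalues have mixed signs, so H is indefinite -> x* is a saddle point.

saddle


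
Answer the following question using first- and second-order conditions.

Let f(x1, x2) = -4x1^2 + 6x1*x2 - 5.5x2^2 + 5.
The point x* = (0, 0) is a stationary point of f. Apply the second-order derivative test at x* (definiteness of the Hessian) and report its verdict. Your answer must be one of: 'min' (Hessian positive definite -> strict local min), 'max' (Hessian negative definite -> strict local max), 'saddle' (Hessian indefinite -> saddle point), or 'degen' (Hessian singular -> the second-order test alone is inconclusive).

Compute the Hessian H = grad^2 f:
  H = [[-8, 6], [6, -11]]
Verify stationarity: grad f(x*) = H x* + g = (0, 0).
Eigenvalues of H: -15.6847, -3.3153.
Both eigenvalues < 0, so H is negative definite -> x* is a strict local max.

max


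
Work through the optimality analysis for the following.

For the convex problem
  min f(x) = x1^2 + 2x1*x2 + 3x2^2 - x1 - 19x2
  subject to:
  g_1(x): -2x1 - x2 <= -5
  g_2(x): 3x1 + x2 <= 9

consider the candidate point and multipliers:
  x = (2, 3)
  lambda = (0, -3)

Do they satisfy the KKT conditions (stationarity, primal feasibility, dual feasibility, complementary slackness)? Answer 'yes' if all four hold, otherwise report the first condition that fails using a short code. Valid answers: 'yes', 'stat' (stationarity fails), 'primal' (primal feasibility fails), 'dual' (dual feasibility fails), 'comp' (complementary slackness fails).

Gradient of f: grad f(x) = Q x + c = (9, 3)
Constraint values g_i(x) = a_i^T x - b_i:
  g_1((2, 3)) = -2
  g_2((2, 3)) = 0
Stationarity residual: grad f(x) + sum_i lambda_i a_i = (0, 0)
  -> stationarity OK
Primal feasibility (all g_i <= 0): OK
Dual feasibility (all lambda_i >= 0): FAILS
Complementary slackness (lambda_i * g_i(x) = 0 for all i): OK

Verdict: the first failing condition is dual_feasibility -> dual.

dual


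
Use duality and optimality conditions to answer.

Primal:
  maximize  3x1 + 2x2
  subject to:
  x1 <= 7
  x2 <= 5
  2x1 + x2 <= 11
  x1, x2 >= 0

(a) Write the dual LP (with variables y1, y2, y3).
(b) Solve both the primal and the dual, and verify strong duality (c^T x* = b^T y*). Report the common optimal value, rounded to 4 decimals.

The standard primal-dual pair for 'max c^T x s.t. A x <= b, x >= 0' is:
  Dual:  min b^T y  s.t.  A^T y >= c,  y >= 0.

So the dual LP is:
  minimize  7y1 + 5y2 + 11y3
  subject to:
    y1 + 2y3 >= 3
    y2 + y3 >= 2
    y1, y2, y3 >= 0

Solving the primal: x* = (3, 5).
  primal value c^T x* = 19.
Solving the dual: y* = (0, 0.5, 1.5).
  dual value b^T y* = 19.
Strong duality: c^T x* = b^T y*. Confirmed.

19


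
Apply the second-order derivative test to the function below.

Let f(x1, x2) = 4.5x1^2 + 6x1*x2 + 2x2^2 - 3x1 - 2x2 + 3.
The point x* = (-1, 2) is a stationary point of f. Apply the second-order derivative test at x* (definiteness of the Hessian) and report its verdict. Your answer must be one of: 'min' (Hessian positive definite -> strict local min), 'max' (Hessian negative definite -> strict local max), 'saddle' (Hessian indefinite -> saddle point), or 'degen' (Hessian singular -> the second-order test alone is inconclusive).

Compute the Hessian H = grad^2 f:
  H = [[9, 6], [6, 4]]
Verify stationarity: grad f(x*) = H x* + g = (0, 0).
Eigenvalues of H: 0, 13.
H has a zero eigenvalue (singular; positive semidefinite but not definite), so H is neither positive definite, negative definite, nor indefinite. The second-order test alone is inconclusive -> degen.
(Indeed, f is constant along the null direction of H through x*, so x* is not a strict local extremum.)

degen


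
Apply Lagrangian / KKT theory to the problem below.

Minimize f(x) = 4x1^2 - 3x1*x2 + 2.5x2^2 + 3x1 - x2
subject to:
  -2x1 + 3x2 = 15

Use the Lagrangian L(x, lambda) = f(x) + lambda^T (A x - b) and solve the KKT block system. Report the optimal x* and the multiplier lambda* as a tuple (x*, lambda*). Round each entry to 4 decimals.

Form the Lagrangian:
  L(x, lambda) = (1/2) x^T Q x + c^T x + lambda^T (A x - b)
Stationarity (grad_x L = 0): Q x + c + A^T lambda = 0.
Primal feasibility: A x = b.

This gives the KKT block system:
  [ Q   A^T ] [ x     ]   [-c ]
  [ A    0  ] [ lambda ] = [ b ]

Solving the linear system:
  x*      = (-0.6429, 4.5714)
  lambda* = (-7.9286)
  f(x*)   = 56.2143

x* = (-0.6429, 4.5714), lambda* = (-7.9286)


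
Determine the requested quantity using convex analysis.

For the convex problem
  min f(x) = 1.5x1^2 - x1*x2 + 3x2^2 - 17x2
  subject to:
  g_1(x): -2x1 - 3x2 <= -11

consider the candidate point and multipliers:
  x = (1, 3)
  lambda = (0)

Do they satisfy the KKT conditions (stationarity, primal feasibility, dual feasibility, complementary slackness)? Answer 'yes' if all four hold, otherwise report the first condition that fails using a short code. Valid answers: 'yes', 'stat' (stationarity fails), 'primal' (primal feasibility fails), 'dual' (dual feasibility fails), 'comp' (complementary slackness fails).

Gradient of f: grad f(x) = Q x + c = (0, 0)
Constraint values g_i(x) = a_i^T x - b_i:
  g_1((1, 3)) = 0
Stationarity residual: grad f(x) + sum_i lambda_i a_i = (0, 0)
  -> stationarity OK
Primal feasibility (all g_i <= 0): OK
Dual feasibility (all lambda_i >= 0): OK
Complementary slackness (lambda_i * g_i(x) = 0 for all i): OK

Verdict: yes, KKT holds.

yes


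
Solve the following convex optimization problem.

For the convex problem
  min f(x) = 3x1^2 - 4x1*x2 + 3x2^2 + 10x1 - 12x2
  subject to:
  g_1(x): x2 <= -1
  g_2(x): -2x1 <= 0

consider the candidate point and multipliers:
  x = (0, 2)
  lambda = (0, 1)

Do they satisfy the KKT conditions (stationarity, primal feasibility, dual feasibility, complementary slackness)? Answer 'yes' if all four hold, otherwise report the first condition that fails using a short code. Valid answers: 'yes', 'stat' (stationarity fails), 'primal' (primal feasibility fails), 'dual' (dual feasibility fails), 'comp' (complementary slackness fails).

Gradient of f: grad f(x) = Q x + c = (2, 0)
Constraint values g_i(x) = a_i^T x - b_i:
  g_1((0, 2)) = 3
  g_2((0, 2)) = 0
Stationarity residual: grad f(x) + sum_i lambda_i a_i = (0, 0)
  -> stationarity OK
Primal feasibility (all g_i <= 0): FAILS
Dual feasibility (all lambda_i >= 0): OK
Complementary slackness (lambda_i * g_i(x) = 0 for all i): OK

Verdict: the first failing condition is primal_feasibility -> primal.

primal


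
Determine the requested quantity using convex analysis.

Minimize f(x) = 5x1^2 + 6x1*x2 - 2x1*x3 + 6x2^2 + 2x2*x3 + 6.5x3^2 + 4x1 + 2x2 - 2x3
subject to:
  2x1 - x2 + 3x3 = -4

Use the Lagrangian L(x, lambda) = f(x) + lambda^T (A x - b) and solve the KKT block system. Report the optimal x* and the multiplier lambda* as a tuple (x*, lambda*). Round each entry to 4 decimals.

Form the Lagrangian:
  L(x, lambda) = (1/2) x^T Q x + c^T x + lambda^T (A x - b)
Stationarity (grad_x L = 0): Q x + c + A^T lambda = 0.
Primal feasibility: A x = b.

This gives the KKT block system:
  [ Q   A^T ] [ x     ]   [-c ]
  [ A    0  ] [ lambda ] = [ b ]

Solving the linear system:
  x*      = (-1.0942, 0.5635, -0.4161)
  lambda* = (1.3645)
  f(x*)   = 1.5201

x* = (-1.0942, 0.5635, -0.4161), lambda* = (1.3645)


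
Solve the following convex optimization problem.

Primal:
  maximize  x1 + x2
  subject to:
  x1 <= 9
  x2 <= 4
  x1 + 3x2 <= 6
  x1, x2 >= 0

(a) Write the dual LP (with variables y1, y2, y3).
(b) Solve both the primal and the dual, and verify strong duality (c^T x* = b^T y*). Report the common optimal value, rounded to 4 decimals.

The standard primal-dual pair for 'max c^T x s.t. A x <= b, x >= 0' is:
  Dual:  min b^T y  s.t.  A^T y >= c,  y >= 0.

So the dual LP is:
  minimize  9y1 + 4y2 + 6y3
  subject to:
    y1 + y3 >= 1
    y2 + 3y3 >= 1
    y1, y2, y3 >= 0

Solving the primal: x* = (6, 0).
  primal value c^T x* = 6.
Solving the dual: y* = (0, 0, 1).
  dual value b^T y* = 6.
Strong duality: c^T x* = b^T y*. Confirmed.

6


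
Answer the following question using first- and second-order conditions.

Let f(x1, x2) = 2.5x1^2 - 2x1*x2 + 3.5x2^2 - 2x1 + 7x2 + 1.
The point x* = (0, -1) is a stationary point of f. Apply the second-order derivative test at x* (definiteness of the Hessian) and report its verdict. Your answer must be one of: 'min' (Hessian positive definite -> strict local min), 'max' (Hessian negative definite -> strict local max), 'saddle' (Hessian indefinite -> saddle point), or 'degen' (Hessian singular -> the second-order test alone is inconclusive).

Compute the Hessian H = grad^2 f:
  H = [[5, -2], [-2, 7]]
Verify stationarity: grad f(x*) = H x* + g = (0, 0).
Eigenvalues of H: 3.7639, 8.2361.
Both eigenvalues > 0, so H is positive definite -> x* is a strict local min.

min


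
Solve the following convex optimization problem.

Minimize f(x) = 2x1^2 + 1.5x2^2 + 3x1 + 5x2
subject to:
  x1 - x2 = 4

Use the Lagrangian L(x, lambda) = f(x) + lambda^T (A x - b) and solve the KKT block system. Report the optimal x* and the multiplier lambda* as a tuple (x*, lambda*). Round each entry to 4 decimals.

Form the Lagrangian:
  L(x, lambda) = (1/2) x^T Q x + c^T x + lambda^T (A x - b)
Stationarity (grad_x L = 0): Q x + c + A^T lambda = 0.
Primal feasibility: A x = b.

This gives the KKT block system:
  [ Q   A^T ] [ x     ]   [-c ]
  [ A    0  ] [ lambda ] = [ b ]

Solving the linear system:
  x*      = (0.5714, -3.4286)
  lambda* = (-5.2857)
  f(x*)   = 2.8571

x* = (0.5714, -3.4286), lambda* = (-5.2857)


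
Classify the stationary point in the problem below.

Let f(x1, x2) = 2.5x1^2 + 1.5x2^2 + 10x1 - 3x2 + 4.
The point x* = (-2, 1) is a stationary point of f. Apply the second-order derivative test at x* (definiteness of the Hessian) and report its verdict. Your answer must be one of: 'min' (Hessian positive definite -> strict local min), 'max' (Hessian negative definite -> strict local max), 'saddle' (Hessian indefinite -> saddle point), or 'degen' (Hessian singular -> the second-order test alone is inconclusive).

Compute the Hessian H = grad^2 f:
  H = [[5, 0], [0, 3]]
Verify stationarity: grad f(x*) = H x* + g = (0, 0).
Eigenvalues of H: 3, 5.
Both eigenvalues > 0, so H is positive definite -> x* is a strict local min.

min


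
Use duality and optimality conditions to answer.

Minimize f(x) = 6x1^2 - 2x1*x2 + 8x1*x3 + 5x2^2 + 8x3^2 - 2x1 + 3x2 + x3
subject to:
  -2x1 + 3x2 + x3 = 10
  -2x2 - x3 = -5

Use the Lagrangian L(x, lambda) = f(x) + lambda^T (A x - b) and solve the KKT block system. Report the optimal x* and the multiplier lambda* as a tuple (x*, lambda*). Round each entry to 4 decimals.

Form the Lagrangian:
  L(x, lambda) = (1/2) x^T Q x + c^T x + lambda^T (A x - b)
Stationarity (grad_x L = 0): Q x + c + A^T lambda = 0.
Primal feasibility: A x = b.

This gives the KKT block system:
  [ Q   A^T ] [ x     ]   [-c ]
  [ A    0  ] [ lambda ] = [ b ]

Solving the linear system:
  x*      = (-1.5678, 1.8644, 1.2712)
  lambda* = (-7.1864, 1.6102)
  f(x*)   = 44.9576

x* = (-1.5678, 1.8644, 1.2712), lambda* = (-7.1864, 1.6102)


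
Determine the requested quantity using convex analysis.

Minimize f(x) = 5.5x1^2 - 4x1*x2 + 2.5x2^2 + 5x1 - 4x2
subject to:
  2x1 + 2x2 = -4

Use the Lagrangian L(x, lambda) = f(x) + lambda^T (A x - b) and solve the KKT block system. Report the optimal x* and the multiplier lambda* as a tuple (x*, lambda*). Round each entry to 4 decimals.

Form the Lagrangian:
  L(x, lambda) = (1/2) x^T Q x + c^T x + lambda^T (A x - b)
Stationarity (grad_x L = 0): Q x + c + A^T lambda = 0.
Primal feasibility: A x = b.

This gives the KKT block system:
  [ Q   A^T ] [ x     ]   [-c ]
  [ A    0  ] [ lambda ] = [ b ]

Solving the linear system:
  x*      = (-1.125, -0.875)
  lambda* = (1.9375)
  f(x*)   = 2.8125

x* = (-1.125, -0.875), lambda* = (1.9375)


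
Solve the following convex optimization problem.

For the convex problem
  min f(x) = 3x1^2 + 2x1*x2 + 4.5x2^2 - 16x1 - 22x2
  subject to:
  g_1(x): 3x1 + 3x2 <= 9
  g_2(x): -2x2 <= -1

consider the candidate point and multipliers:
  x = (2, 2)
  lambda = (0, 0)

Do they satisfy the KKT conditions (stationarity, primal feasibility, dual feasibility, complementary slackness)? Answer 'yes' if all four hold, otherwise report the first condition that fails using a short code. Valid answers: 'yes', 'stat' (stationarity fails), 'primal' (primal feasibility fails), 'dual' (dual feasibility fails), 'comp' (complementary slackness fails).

Gradient of f: grad f(x) = Q x + c = (0, 0)
Constraint values g_i(x) = a_i^T x - b_i:
  g_1((2, 2)) = 3
  g_2((2, 2)) = -3
Stationarity residual: grad f(x) + sum_i lambda_i a_i = (0, 0)
  -> stationarity OK
Primal feasibility (all g_i <= 0): FAILS
Dual feasibility (all lambda_i >= 0): OK
Complementary slackness (lambda_i * g_i(x) = 0 for all i): OK

Verdict: the first failing condition is primal_feasibility -> primal.

primal


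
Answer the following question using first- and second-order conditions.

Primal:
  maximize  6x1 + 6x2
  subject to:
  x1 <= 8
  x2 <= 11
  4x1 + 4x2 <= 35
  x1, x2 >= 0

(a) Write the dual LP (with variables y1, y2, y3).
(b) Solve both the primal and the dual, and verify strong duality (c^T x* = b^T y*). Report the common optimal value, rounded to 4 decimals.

The standard primal-dual pair for 'max c^T x s.t. A x <= b, x >= 0' is:
  Dual:  min b^T y  s.t.  A^T y >= c,  y >= 0.

So the dual LP is:
  minimize  8y1 + 11y2 + 35y3
  subject to:
    y1 + 4y3 >= 6
    y2 + 4y3 >= 6
    y1, y2, y3 >= 0

Solving the primal: x* = (0, 8.75).
  primal value c^T x* = 52.5.
Solving the dual: y* = (0, 0, 1.5).
  dual value b^T y* = 52.5.
Strong duality: c^T x* = b^T y*. Confirmed.

52.5


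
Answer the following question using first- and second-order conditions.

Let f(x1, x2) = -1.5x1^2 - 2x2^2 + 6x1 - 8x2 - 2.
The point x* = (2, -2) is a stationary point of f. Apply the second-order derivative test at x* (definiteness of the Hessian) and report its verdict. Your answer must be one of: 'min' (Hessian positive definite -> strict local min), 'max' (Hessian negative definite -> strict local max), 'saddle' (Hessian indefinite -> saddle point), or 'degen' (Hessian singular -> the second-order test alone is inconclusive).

Compute the Hessian H = grad^2 f:
  H = [[-3, 0], [0, -4]]
Verify stationarity: grad f(x*) = H x* + g = (0, 0).
Eigenvalues of H: -4, -3.
Both eigenvalues < 0, so H is negative definite -> x* is a strict local max.

max


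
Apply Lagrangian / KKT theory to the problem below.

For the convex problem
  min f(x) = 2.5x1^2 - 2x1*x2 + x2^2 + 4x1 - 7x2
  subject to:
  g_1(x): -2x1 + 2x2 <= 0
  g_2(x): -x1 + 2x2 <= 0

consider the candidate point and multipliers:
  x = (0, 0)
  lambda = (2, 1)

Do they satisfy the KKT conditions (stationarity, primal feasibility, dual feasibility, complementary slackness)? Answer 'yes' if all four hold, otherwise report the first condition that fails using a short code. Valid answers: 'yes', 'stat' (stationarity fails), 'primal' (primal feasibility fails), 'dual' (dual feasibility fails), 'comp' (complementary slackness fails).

Gradient of f: grad f(x) = Q x + c = (4, -7)
Constraint values g_i(x) = a_i^T x - b_i:
  g_1((0, 0)) = 0
  g_2((0, 0)) = 0
Stationarity residual: grad f(x) + sum_i lambda_i a_i = (-1, -1)
  -> stationarity FAILS
Primal feasibility (all g_i <= 0): OK
Dual feasibility (all lambda_i >= 0): OK
Complementary slackness (lambda_i * g_i(x) = 0 for all i): OK

Verdict: the first failing condition is stationarity -> stat.

stat


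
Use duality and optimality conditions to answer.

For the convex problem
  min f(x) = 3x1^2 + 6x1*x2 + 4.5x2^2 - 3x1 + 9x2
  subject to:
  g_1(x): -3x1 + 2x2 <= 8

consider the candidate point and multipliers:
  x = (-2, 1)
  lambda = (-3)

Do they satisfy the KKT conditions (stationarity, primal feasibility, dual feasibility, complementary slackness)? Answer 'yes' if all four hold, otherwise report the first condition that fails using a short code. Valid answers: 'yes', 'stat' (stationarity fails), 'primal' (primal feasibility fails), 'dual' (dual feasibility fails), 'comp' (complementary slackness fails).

Gradient of f: grad f(x) = Q x + c = (-9, 6)
Constraint values g_i(x) = a_i^T x - b_i:
  g_1((-2, 1)) = 0
Stationarity residual: grad f(x) + sum_i lambda_i a_i = (0, 0)
  -> stationarity OK
Primal feasibility (all g_i <= 0): OK
Dual feasibility (all lambda_i >= 0): FAILS
Complementary slackness (lambda_i * g_i(x) = 0 for all i): OK

Verdict: the first failing condition is dual_feasibility -> dual.

dual


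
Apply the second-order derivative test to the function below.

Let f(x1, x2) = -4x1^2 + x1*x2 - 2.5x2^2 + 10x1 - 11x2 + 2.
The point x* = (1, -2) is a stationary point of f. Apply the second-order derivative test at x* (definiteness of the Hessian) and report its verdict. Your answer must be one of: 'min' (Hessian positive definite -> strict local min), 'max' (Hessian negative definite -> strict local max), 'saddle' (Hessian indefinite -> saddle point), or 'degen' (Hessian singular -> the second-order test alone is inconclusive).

Compute the Hessian H = grad^2 f:
  H = [[-8, 1], [1, -5]]
Verify stationarity: grad f(x*) = H x* + g = (0, 0).
Eigenvalues of H: -8.3028, -4.6972.
Both eigenvalues < 0, so H is negative definite -> x* is a strict local max.

max


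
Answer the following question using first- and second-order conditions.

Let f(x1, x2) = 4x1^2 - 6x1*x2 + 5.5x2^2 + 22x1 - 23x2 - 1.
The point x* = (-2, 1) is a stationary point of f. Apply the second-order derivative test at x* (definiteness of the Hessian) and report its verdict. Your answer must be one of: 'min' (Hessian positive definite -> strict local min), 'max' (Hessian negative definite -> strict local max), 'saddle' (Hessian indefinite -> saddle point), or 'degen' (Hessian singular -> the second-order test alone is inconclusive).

Compute the Hessian H = grad^2 f:
  H = [[8, -6], [-6, 11]]
Verify stationarity: grad f(x*) = H x* + g = (0, 0).
Eigenvalues of H: 3.3153, 15.6847.
Both eigenvalues > 0, so H is positive definite -> x* is a strict local min.

min


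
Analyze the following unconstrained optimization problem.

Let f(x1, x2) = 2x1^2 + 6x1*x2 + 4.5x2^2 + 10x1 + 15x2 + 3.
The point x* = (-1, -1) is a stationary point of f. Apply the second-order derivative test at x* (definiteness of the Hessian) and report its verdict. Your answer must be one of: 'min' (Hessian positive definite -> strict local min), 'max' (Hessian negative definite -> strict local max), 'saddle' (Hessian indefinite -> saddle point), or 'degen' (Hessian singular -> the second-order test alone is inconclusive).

Compute the Hessian H = grad^2 f:
  H = [[4, 6], [6, 9]]
Verify stationarity: grad f(x*) = H x* + g = (0, 0).
Eigenvalues of H: 0, 13.
H has a zero eigenvalue (singular; positive semidefinite but not definite), so H is neither positive definite, negative definite, nor indefinite. The second-order test alone is inconclusive -> degen.
(Indeed, f is constant along the null direction of H through x*, so x* is not a strict local extremum.)

degen


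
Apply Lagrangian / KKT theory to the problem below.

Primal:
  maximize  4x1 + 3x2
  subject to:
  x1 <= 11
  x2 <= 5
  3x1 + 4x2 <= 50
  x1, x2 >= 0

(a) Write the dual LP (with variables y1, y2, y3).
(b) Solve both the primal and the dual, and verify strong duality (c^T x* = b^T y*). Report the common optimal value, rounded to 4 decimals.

The standard primal-dual pair for 'max c^T x s.t. A x <= b, x >= 0' is:
  Dual:  min b^T y  s.t.  A^T y >= c,  y >= 0.

So the dual LP is:
  minimize  11y1 + 5y2 + 50y3
  subject to:
    y1 + 3y3 >= 4
    y2 + 4y3 >= 3
    y1, y2, y3 >= 0

Solving the primal: x* = (11, 4.25).
  primal value c^T x* = 56.75.
Solving the dual: y* = (1.75, 0, 0.75).
  dual value b^T y* = 56.75.
Strong duality: c^T x* = b^T y*. Confirmed.

56.75


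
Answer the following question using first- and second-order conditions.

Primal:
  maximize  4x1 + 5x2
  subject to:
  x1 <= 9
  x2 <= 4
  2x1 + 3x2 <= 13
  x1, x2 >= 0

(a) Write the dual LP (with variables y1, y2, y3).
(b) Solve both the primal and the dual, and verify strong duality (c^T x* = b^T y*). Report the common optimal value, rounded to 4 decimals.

The standard primal-dual pair for 'max c^T x s.t. A x <= b, x >= 0' is:
  Dual:  min b^T y  s.t.  A^T y >= c,  y >= 0.

So the dual LP is:
  minimize  9y1 + 4y2 + 13y3
  subject to:
    y1 + 2y3 >= 4
    y2 + 3y3 >= 5
    y1, y2, y3 >= 0

Solving the primal: x* = (6.5, 0).
  primal value c^T x* = 26.
Solving the dual: y* = (0, 0, 2).
  dual value b^T y* = 26.
Strong duality: c^T x* = b^T y*. Confirmed.

26


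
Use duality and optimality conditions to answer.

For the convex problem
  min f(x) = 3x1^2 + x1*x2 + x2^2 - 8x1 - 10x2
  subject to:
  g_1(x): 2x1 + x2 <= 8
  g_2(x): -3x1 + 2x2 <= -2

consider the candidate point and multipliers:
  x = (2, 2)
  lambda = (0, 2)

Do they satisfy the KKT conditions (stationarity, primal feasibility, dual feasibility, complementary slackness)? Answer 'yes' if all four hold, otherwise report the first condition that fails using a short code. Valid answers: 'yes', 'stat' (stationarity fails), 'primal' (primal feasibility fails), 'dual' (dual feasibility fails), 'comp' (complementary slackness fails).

Gradient of f: grad f(x) = Q x + c = (6, -4)
Constraint values g_i(x) = a_i^T x - b_i:
  g_1((2, 2)) = -2
  g_2((2, 2)) = 0
Stationarity residual: grad f(x) + sum_i lambda_i a_i = (0, 0)
  -> stationarity OK
Primal feasibility (all g_i <= 0): OK
Dual feasibility (all lambda_i >= 0): OK
Complementary slackness (lambda_i * g_i(x) = 0 for all i): OK

Verdict: yes, KKT holds.

yes


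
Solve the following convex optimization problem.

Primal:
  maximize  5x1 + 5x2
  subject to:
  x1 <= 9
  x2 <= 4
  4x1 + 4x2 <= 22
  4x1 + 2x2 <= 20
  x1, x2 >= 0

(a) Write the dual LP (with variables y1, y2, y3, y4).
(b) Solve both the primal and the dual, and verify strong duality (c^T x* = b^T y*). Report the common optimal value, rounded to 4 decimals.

The standard primal-dual pair for 'max c^T x s.t. A x <= b, x >= 0' is:
  Dual:  min b^T y  s.t.  A^T y >= c,  y >= 0.

So the dual LP is:
  minimize  9y1 + 4y2 + 22y3 + 20y4
  subject to:
    y1 + 4y3 + 4y4 >= 5
    y2 + 4y3 + 2y4 >= 5
    y1, y2, y3, y4 >= 0

Solving the primal: x* = (4.5, 1).
  primal value c^T x* = 27.5.
Solving the dual: y* = (0, 0, 1.25, 0).
  dual value b^T y* = 27.5.
Strong duality: c^T x* = b^T y*. Confirmed.

27.5


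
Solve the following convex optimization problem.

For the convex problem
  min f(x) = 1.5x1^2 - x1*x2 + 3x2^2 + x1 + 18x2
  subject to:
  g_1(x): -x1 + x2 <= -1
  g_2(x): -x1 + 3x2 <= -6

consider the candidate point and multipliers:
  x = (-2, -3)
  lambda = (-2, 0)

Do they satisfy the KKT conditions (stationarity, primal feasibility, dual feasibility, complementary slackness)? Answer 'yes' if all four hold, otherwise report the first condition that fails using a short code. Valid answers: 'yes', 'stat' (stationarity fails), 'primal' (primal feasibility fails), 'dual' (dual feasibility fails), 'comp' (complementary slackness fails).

Gradient of f: grad f(x) = Q x + c = (-2, 2)
Constraint values g_i(x) = a_i^T x - b_i:
  g_1((-2, -3)) = 0
  g_2((-2, -3)) = -1
Stationarity residual: grad f(x) + sum_i lambda_i a_i = (0, 0)
  -> stationarity OK
Primal feasibility (all g_i <= 0): OK
Dual feasibility (all lambda_i >= 0): FAILS
Complementary slackness (lambda_i * g_i(x) = 0 for all i): OK

Verdict: the first failing condition is dual_feasibility -> dual.

dual


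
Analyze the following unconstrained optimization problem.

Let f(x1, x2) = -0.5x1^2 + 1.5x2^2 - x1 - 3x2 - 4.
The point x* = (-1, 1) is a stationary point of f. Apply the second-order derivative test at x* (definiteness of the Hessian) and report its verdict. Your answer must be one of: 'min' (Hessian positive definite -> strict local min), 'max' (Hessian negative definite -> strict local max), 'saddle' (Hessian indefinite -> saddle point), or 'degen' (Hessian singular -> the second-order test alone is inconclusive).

Compute the Hessian H = grad^2 f:
  H = [[-1, 0], [0, 3]]
Verify stationarity: grad f(x*) = H x* + g = (0, 0).
Eigenvalues of H: -1, 3.
Eigenvalues have mixed signs, so H is indefinite -> x* is a saddle point.

saddle


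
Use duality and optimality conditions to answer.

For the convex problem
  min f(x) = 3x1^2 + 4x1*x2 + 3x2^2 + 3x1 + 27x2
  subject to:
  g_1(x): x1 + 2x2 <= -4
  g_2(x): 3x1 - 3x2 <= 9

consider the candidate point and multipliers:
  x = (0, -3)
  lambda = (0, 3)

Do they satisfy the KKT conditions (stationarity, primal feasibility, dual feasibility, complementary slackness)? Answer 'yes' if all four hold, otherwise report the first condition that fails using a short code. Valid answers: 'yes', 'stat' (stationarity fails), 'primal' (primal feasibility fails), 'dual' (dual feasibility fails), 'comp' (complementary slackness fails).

Gradient of f: grad f(x) = Q x + c = (-9, 9)
Constraint values g_i(x) = a_i^T x - b_i:
  g_1((0, -3)) = -2
  g_2((0, -3)) = 0
Stationarity residual: grad f(x) + sum_i lambda_i a_i = (0, 0)
  -> stationarity OK
Primal feasibility (all g_i <= 0): OK
Dual feasibility (all lambda_i >= 0): OK
Complementary slackness (lambda_i * g_i(x) = 0 for all i): OK

Verdict: yes, KKT holds.

yes


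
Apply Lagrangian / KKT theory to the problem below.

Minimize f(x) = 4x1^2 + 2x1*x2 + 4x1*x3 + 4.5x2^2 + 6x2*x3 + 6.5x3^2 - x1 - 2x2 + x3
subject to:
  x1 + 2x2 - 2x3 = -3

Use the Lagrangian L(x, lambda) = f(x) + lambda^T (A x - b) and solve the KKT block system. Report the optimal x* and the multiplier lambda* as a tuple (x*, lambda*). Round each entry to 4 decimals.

Form the Lagrangian:
  L(x, lambda) = (1/2) x^T Q x + c^T x + lambda^T (A x - b)
Stationarity (grad_x L = 0): Q x + c + A^T lambda = 0.
Primal feasibility: A x = b.

This gives the KKT block system:
  [ Q   A^T ] [ x     ]   [-c ]
  [ A    0  ] [ lambda ] = [ b ]

Solving the linear system:
  x*      = (-0.3315, -0.6577, 0.6765)
  lambda* = (2.2615)
  f(x*)   = 4.5539

x* = (-0.3315, -0.6577, 0.6765), lambda* = (2.2615)


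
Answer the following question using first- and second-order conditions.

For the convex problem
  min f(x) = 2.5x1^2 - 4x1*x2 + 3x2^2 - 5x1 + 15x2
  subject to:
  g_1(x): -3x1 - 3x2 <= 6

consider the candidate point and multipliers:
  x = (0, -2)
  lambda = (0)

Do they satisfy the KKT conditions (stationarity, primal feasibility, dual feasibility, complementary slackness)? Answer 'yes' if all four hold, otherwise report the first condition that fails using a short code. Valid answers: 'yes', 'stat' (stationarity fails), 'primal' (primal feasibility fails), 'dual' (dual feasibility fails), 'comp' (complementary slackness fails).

Gradient of f: grad f(x) = Q x + c = (3, 3)
Constraint values g_i(x) = a_i^T x - b_i:
  g_1((0, -2)) = 0
Stationarity residual: grad f(x) + sum_i lambda_i a_i = (3, 3)
  -> stationarity FAILS
Primal feasibility (all g_i <= 0): OK
Dual feasibility (all lambda_i >= 0): OK
Complementary slackness (lambda_i * g_i(x) = 0 for all i): OK

Verdict: the first failing condition is stationarity -> stat.

stat
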